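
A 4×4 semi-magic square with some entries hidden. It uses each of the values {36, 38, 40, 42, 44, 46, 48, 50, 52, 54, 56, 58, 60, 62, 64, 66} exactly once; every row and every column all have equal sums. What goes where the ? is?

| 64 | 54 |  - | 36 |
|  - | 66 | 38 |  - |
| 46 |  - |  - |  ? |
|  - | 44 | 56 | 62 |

58

The 16 entries sum to 816, so each line sums to 816/4 = 204.
Row 1 must total 204; the given cells sum to 154, so (1,3) = 50.
Using row 4: 44 + 56 + 62 + ? → (4,1) = 204 − 162 = 42.
From column 1, 204 − (64 + 46 + 42) gives (2,1) = 52.
Using column 2: 54 + 66 + 44 + ? → (3,2) = 204 − 164 = 40.
Column 3 must total 204; the given cells sum to 144, so (3,3) = 60.
From row 2, 204 − (52 + 66 + 38) gives (2,4) = 48.
Row 3: 46 + 40 + 60 + ? = 204, so (3,4) = 58.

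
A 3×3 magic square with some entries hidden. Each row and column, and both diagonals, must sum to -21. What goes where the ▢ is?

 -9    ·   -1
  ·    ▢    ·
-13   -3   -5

The remaining cell in row 1 is (1,2) = -21 − (-10) = -11.
Column 1: -9 + (-13) + ? = -21, so (2,1) = 1.
From column 2, -21 − (-11 + (-3)) gives (2,2) = -7.

-7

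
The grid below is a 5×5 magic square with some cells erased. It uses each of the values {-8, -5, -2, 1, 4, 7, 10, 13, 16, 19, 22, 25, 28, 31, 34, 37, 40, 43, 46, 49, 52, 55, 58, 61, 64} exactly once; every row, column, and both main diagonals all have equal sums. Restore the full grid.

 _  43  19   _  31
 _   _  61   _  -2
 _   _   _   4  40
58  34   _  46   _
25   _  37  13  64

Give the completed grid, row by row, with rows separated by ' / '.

-8 43 19 55 31 / 49 10 61 22 -2 / 16 52 28 4 40 / 58 34 -5 46 7 / 25 1 37 13 64

The 25 entries sum to 700, so each line sums to 700/5 = 140.
The remaining cell in row 5 is (5,2) = 140 − 139 = 1.
Column 5 must total 140; the given cells sum to 133, so (4,5) = 7.
Row 4 needs 140; the known cells sum to 145, so (4,3) = -5.
Column 3 needs 140; the known cells sum to 112, so (3,3) = 28.
The remaining cell in anti-diagonal is (2,4) = 140 − 118 = 22.
Column 4 needs 140; the known cells sum to 85, so (1,4) = 55.
Row 1 must total 140; the given cells sum to 148, so (1,1) = -8.
The remaining cell in main diagonal is (2,2) = 140 − 130 = 10.
Using row 2: 10 + 61 + 22 + (-2) + ? → (2,1) = 140 − 91 = 49.
Using column 1: -8 + 49 + 58 + 25 + ? → (3,1) = 140 − 124 = 16.
Column 2 needs 140; the known cells sum to 88, so (3,2) = 52.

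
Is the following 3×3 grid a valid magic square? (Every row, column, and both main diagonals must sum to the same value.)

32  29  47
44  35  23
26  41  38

No — row 3 sums to 105 but column 1 sums to 102.

Row 1: 32 + 29 + 47 = 108.
Row 2: 44 + 35 + 23 = 102.
Row 3: 26 + 41 + 38 = 105.
Column 1: 32 + 44 + 26 = 102.
Column 2: 29 + 35 + 41 = 105.
Column 3: 47 + 23 + 38 = 108.
Main diagonal: 32 + 35 + 38 = 105.
Anti-diagonal: 47 + 35 + 26 = 108.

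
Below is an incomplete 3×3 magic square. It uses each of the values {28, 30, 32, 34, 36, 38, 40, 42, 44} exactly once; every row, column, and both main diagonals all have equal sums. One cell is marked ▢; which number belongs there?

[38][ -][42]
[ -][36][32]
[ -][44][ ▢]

34

The 9 entries sum to 324, so each line sums to 324/3 = 108.
Row 1: 38 + 42 + ? = 108, so (1,2) = 28.
From row 2, 108 − (36 + 32) gives (2,1) = 40.
Column 1 must total 108; the given cells sum to 78, so (3,1) = 30.
From column 3, 108 − (42 + 32) gives (3,3) = 34.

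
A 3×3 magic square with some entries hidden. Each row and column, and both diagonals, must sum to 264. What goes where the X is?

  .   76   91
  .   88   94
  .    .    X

79

Using row 1: 76 + 91 + ? → (1,1) = 264 − 167 = 97.
From row 2, 264 − (88 + 94) gives (2,1) = 82.
Column 1 must total 264; the given cells sum to 179, so (3,1) = 85.
From column 2, 264 − (76 + 88) gives (3,2) = 100.
From column 3, 264 − (91 + 94) gives (3,3) = 79.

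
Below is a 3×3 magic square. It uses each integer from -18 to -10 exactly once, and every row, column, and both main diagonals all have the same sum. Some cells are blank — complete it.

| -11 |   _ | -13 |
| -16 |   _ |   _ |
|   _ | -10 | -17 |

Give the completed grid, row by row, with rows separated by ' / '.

The entries are -18 through -10, which sum to -126, so each line sums to -126/3 = -42.
Row 1: -11 + (-13) + ? = -42, so (1,2) = -18.
Using row 3: -10 + (-17) + ? → (3,1) = -42 − (-27) = -15.
Column 2: -18 + (-10) + ? = -42, so (2,2) = -14.
From column 3, -42 − (-13 + (-17)) gives (2,3) = -12.

-11 -18 -13 / -16 -14 -12 / -15 -10 -17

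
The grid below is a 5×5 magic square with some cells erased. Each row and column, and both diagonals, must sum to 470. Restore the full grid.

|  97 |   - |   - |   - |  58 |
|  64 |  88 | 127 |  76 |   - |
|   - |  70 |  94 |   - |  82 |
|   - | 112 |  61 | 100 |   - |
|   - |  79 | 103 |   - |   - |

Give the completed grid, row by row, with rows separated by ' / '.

97 121 85 109 58 / 64 88 127 76 115 / 106 70 94 118 82 / 73 112 61 100 124 / 130 79 103 67 91

Row 2 must total 470; the given cells sum to 355, so (2,5) = 115.
Column 2 needs 470; the known cells sum to 349, so (1,2) = 121.
Column 3 needs 470; the known cells sum to 385, so (1,3) = 85.
The remaining cell in main diagonal is (5,5) = 470 − 379 = 91.
From anti-diagonal, 470 − (58 + 76 + 94 + 112) gives (5,1) = 130.
The remaining cell in row 1 is (1,4) = 470 − 361 = 109.
The remaining cell in row 5 is (5,4) = 470 − 403 = 67.
Using column 4: 109 + 76 + 100 + 67 + ? → (3,4) = 470 − 352 = 118.
Using column 5: 58 + 115 + 82 + 91 + ? → (4,5) = 470 − 346 = 124.
Using row 3: 70 + 94 + 118 + 82 + ? → (3,1) = 470 − 364 = 106.
Row 4 needs 470; the known cells sum to 397, so (4,1) = 73.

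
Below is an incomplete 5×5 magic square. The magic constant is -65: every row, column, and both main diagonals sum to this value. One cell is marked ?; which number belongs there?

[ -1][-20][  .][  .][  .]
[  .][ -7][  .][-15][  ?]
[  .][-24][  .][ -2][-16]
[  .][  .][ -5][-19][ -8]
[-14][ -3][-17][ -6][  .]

The remaining cell in row 5 is (5,5) = -65 − (-40) = -25.
Column 2 must total -65; the given cells sum to -54, so (4,2) = -11.
Using column 4: -15 + (-2) + (-19) + (-6) + ? → (1,4) = -65 − (-42) = -23.
Using main diagonal: -1 + (-7) + (-19) + (-25) + ? → (3,3) = -65 − (-52) = -13.
Anti-diagonal: -15 + (-13) + (-11) + (-14) + ? = -65, so (1,5) = -12.
Row 1 must total -65; the given cells sum to -56, so (1,3) = -9.
The remaining cell in row 3 is (3,1) = -65 − (-55) = -10.
Row 4: -11 + (-5) + (-19) + (-8) + ? = -65, so (4,1) = -22.
Column 1: -1 + (-10) + (-22) + (-14) + ? = -65, so (2,1) = -18.
Column 3: -9 + (-13) + (-5) + (-17) + ? = -65, so (2,3) = -21.
Column 5 needs -65; the known cells sum to -61, so (2,5) = -4.

-4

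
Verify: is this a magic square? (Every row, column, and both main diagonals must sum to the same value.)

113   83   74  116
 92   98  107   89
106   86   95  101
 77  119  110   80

Row 1: 113 + 83 + 74 + 116 = 386.
Row 2: 92 + 98 + 107 + 89 = 386.
Row 3: 106 + 86 + 95 + 101 = 388.
Row 4: 77 + 119 + 110 + 80 = 386.
Column 1: 113 + 92 + 106 + 77 = 388.
Column 2: 83 + 98 + 86 + 119 = 386.
Column 3: 74 + 107 + 95 + 110 = 386.
Column 4: 116 + 89 + 101 + 80 = 386.
Main diagonal: 113 + 98 + 95 + 80 = 386.
Anti-diagonal: 116 + 107 + 86 + 77 = 386.

No — column 3 sums to 386 but column 1 sums to 388.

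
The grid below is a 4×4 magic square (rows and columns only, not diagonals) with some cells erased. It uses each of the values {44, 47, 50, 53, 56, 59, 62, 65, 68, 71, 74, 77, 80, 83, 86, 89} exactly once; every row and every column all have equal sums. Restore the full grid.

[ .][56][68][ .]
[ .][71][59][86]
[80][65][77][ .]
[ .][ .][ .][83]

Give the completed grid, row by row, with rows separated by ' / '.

The 16 entries sum to 1064, so each line sums to 1064/4 = 266.
Row 2 needs 266; the known cells sum to 216, so (2,1) = 50.
From row 3, 266 − (80 + 65 + 77) gives (3,4) = 44.
Using column 2: 56 + 71 + 65 + ? → (4,2) = 266 − 192 = 74.
From column 3, 266 − (68 + 59 + 77) gives (4,3) = 62.
Column 4: 86 + 44 + 83 + ? = 266, so (1,4) = 53.
Row 1 needs 266; the known cells sum to 177, so (1,1) = 89.
The remaining cell in row 4 is (4,1) = 266 − 219 = 47.

89 56 68 53 / 50 71 59 86 / 80 65 77 44 / 47 74 62 83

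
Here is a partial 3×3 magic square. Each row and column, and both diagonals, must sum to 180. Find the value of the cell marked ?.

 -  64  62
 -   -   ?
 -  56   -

52

The remaining cell in row 1 is (1,1) = 180 − 126 = 54.
From column 2, 180 − (64 + 56) gives (2,2) = 60.
Main diagonal: 54 + 60 + ? = 180, so (3,3) = 66.
The remaining cell in anti-diagonal is (3,1) = 180 − 122 = 58.
Using column 1: 54 + 58 + ? → (2,1) = 180 − 112 = 68.
Column 3 needs 180; the known cells sum to 128, so (2,3) = 52.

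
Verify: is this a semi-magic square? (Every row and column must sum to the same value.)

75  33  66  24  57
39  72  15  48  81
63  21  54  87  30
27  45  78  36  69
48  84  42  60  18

Row 1: 75 + 33 + 66 + 24 + 57 = 255.
Row 2: 39 + 72 + 15 + 48 + 81 = 255.
Row 3: 63 + 21 + 54 + 87 + 30 = 255.
Row 4: 27 + 45 + 78 + 36 + 69 = 255.
Row 5: 48 + 84 + 42 + 60 + 18 = 252.
Column 1: 75 + 39 + 63 + 27 + 48 = 252.
Column 2: 33 + 72 + 21 + 45 + 84 = 255.
Column 3: 66 + 15 + 54 + 78 + 42 = 255.
Column 4: 24 + 48 + 87 + 36 + 60 = 255.
Column 5: 57 + 81 + 30 + 69 + 18 = 255.

No — row 5 sums to 252 but column 2 sums to 255.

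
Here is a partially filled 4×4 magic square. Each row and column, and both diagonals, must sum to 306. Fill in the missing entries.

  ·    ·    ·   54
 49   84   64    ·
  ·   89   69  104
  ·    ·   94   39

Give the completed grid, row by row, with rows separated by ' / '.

From row 2, 306 − (49 + 84 + 64) gives (2,4) = 109.
From row 3, 306 − (89 + 69 + 104) gives (3,1) = 44.
Using column 3: 64 + 69 + 94 + ? → (1,3) = 306 − 227 = 79.
From main diagonal, 306 − (84 + 69 + 39) gives (1,1) = 114.
Anti-diagonal: 54 + 64 + 89 + ? = 306, so (4,1) = 99.
Using row 1: 114 + 79 + 54 + ? → (1,2) = 306 − 247 = 59.
Row 4: 99 + 94 + 39 + ? = 306, so (4,2) = 74.

114 59 79 54 / 49 84 64 109 / 44 89 69 104 / 99 74 94 39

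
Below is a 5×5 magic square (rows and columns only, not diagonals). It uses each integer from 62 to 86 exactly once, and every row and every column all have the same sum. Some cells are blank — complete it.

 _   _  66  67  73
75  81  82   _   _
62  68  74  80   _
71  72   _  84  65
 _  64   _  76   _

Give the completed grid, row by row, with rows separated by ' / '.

The entries are 62 through 86, which sum to 1850, so each line sums to 1850/5 = 370.
Row 3 needs 370; the known cells sum to 284, so (3,5) = 86.
Row 4 must total 370; the given cells sum to 292, so (4,3) = 78.
Using column 2: 81 + 68 + 72 + 64 + ? → (1,2) = 370 − 285 = 85.
The remaining cell in column 3 is (5,3) = 370 − 300 = 70.
The remaining cell in column 4 is (2,4) = 370 − 307 = 63.
Row 1 needs 370; the known cells sum to 291, so (1,1) = 79.
The remaining cell in row 2 is (2,5) = 370 − 301 = 69.
The remaining cell in column 1 is (5,1) = 370 − 287 = 83.
Using column 5: 73 + 69 + 86 + 65 + ? → (5,5) = 370 − 293 = 77.

79 85 66 67 73 / 75 81 82 63 69 / 62 68 74 80 86 / 71 72 78 84 65 / 83 64 70 76 77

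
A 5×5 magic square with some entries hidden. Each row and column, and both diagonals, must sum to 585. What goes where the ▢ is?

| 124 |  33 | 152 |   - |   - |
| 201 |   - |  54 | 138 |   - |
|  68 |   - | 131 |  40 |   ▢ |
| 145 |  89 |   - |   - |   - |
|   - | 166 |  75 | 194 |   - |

From column 1, 585 − (124 + 201 + 68 + 145) gives (5,1) = 47.
Column 3 must total 585; the given cells sum to 412, so (4,3) = 173.
Anti-diagonal must total 585; the given cells sum to 405, so (1,5) = 180.
Row 1 must total 585; the given cells sum to 489, so (1,4) = 96.
Row 5: 47 + 166 + 75 + 194 + ? = 585, so (5,5) = 103.
Column 4 needs 585; the known cells sum to 468, so (4,4) = 117.
From main diagonal, 585 − (124 + 131 + 117 + 103) gives (2,2) = 110.
Row 2: 201 + 110 + 54 + 138 + ? = 585, so (2,5) = 82.
The remaining cell in row 4 is (4,5) = 585 − 524 = 61.
Column 2 must total 585; the given cells sum to 398, so (3,2) = 187.
Column 5 must total 585; the given cells sum to 426, so (3,5) = 159.

159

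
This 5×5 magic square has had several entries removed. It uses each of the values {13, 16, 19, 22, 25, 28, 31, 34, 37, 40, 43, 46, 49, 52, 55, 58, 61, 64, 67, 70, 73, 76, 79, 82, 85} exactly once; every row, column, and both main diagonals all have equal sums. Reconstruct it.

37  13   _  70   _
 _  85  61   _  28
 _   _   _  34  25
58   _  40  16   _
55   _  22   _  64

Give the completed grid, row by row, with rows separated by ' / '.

The 25 entries sum to 1225, so each line sums to 1225/5 = 245.
Using main diagonal: 37 + 85 + 16 + 64 + ? → (3,3) = 245 − 202 = 43.
Using column 3: 61 + 43 + 40 + 22 + ? → (1,3) = 245 − 166 = 79.
Row 1: 37 + 13 + 79 + 70 + ? = 245, so (1,5) = 46.
Column 5: 46 + 28 + 25 + 64 + ? = 245, so (4,5) = 82.
Row 4 needs 245; the known cells sum to 196, so (4,2) = 49.
Anti-diagonal must total 245; the given cells sum to 193, so (2,4) = 52.
Using row 2: 85 + 61 + 52 + 28 + ? → (2,1) = 245 − 226 = 19.
Column 1 must total 245; the given cells sum to 169, so (3,1) = 76.
Column 4 needs 245; the known cells sum to 172, so (5,4) = 73.
Row 3 must total 245; the given cells sum to 178, so (3,2) = 67.
From row 5, 245 − (55 + 22 + 73 + 64) gives (5,2) = 31.

37 13 79 70 46 / 19 85 61 52 28 / 76 67 43 34 25 / 58 49 40 16 82 / 55 31 22 73 64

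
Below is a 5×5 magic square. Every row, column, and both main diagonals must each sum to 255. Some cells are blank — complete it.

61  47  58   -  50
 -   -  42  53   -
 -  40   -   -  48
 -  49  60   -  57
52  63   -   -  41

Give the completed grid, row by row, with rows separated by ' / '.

Using row 1: 61 + 47 + 58 + 50 + ? → (1,4) = 255 − 216 = 39.
Column 2 must total 255; the given cells sum to 199, so (2,2) = 56.
The remaining cell in column 5 is (2,5) = 255 − 196 = 59.
From anti-diagonal, 255 − (50 + 53 + 49 + 52) gives (3,3) = 51.
Row 2 must total 255; the given cells sum to 210, so (2,1) = 45.
Using column 3: 58 + 42 + 51 + 60 + ? → (5,3) = 255 − 211 = 44.
Using main diagonal: 61 + 56 + 51 + 41 + ? → (4,4) = 255 − 209 = 46.
Using row 4: 49 + 60 + 46 + 57 + ? → (4,1) = 255 − 212 = 43.
Using row 5: 52 + 63 + 44 + 41 + ? → (5,4) = 255 − 200 = 55.
From column 1, 255 − (61 + 45 + 43 + 52) gives (3,1) = 54.
Column 4: 39 + 53 + 46 + 55 + ? = 255, so (3,4) = 62.

61 47 58 39 50 / 45 56 42 53 59 / 54 40 51 62 48 / 43 49 60 46 57 / 52 63 44 55 41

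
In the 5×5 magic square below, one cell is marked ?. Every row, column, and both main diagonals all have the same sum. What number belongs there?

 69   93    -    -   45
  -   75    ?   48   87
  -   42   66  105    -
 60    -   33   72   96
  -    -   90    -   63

99

Main diagonal is complete and sums to 345; that is the magic constant.
From row 4, 345 − (60 + 33 + 72 + 96) gives (4,2) = 84.
Column 2 must total 345; the given cells sum to 294, so (5,2) = 51.
Column 5: 45 + 87 + 96 + 63 + ? = 345, so (3,5) = 54.
The remaining cell in anti-diagonal is (5,1) = 345 − 243 = 102.
From row 3, 345 − (42 + 66 + 105 + 54) gives (3,1) = 78.
Row 5: 102 + 51 + 90 + 63 + ? = 345, so (5,4) = 39.
Column 1 must total 345; the given cells sum to 309, so (2,1) = 36.
Column 4: 48 + 105 + 72 + 39 + ? = 345, so (1,4) = 81.
Row 1 needs 345; the known cells sum to 288, so (1,3) = 57.
Row 2 needs 345; the known cells sum to 246, so (2,3) = 99.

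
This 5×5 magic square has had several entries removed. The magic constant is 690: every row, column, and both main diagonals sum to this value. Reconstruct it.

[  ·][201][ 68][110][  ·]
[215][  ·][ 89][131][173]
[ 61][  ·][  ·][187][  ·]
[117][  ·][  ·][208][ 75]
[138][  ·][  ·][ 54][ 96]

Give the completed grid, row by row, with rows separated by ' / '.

159 201 68 110 152 / 215 82 89 131 173 / 61 103 145 187 194 / 117 124 166 208 75 / 138 180 222 54 96

The remaining cell in row 2 is (2,2) = 690 − 608 = 82.
Column 1: 215 + 61 + 117 + 138 + ? = 690, so (1,1) = 159.
Main diagonal must total 690; the given cells sum to 545, so (3,3) = 145.
Using row 1: 159 + 201 + 68 + 110 + ? → (1,5) = 690 − 538 = 152.
Column 5 must total 690; the given cells sum to 496, so (3,5) = 194.
From anti-diagonal, 690 − (152 + 131 + 145 + 138) gives (4,2) = 124.
The remaining cell in row 3 is (3,2) = 690 − 587 = 103.
Row 4 needs 690; the known cells sum to 524, so (4,3) = 166.
Column 2 must total 690; the given cells sum to 510, so (5,2) = 180.
Column 3 needs 690; the known cells sum to 468, so (5,3) = 222.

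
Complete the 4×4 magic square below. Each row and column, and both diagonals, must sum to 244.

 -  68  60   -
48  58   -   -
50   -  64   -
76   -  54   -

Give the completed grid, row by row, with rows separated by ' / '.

The remaining cell in column 1 is (1,1) = 244 − 174 = 70.
Using column 3: 60 + 64 + 54 + ? → (2,3) = 244 − 178 = 66.
Using main diagonal: 70 + 58 + 64 + ? → (4,4) = 244 − 192 = 52.
Row 1 must total 244; the given cells sum to 198, so (1,4) = 46.
From row 2, 244 − (48 + 58 + 66) gives (2,4) = 72.
Row 4: 76 + 54 + 52 + ? = 244, so (4,2) = 62.
The remaining cell in column 2 is (3,2) = 244 − 188 = 56.
Using column 4: 46 + 72 + 52 + ? → (3,4) = 244 − 170 = 74.

70 68 60 46 / 48 58 66 72 / 50 56 64 74 / 76 62 54 52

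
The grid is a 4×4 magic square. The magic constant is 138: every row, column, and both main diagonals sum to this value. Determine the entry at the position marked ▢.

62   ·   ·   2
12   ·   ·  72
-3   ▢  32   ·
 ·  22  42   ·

Column 1 must total 138; the given cells sum to 71, so (4,1) = 67.
From row 4, 138 − (67 + 22 + 42) gives (4,4) = 7.
Column 4 needs 138; the known cells sum to 81, so (3,4) = 57.
Main diagonal: 62 + 32 + 7 + ? = 138, so (2,2) = 37.
Row 2 must total 138; the given cells sum to 121, so (2,3) = 17.
Row 3: -3 + 32 + 57 + ? = 138, so (3,2) = 52.

52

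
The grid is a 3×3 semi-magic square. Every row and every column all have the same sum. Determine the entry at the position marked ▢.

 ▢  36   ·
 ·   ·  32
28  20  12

8

Row 3 is complete and sums to 60; that is the magic constant.
Using column 2: 36 + 20 + ? → (2,2) = 60 − 56 = 4.
Column 3 needs 60; the known cells sum to 44, so (1,3) = 16.
Row 1: 36 + 16 + ? = 60, so (1,1) = 8.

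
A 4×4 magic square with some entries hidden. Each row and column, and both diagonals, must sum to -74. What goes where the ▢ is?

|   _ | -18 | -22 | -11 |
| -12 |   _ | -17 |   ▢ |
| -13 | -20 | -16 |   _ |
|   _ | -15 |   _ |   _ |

From row 1, -74 − (-18 + (-22) + (-11)) gives (1,1) = -23.
Row 3 must total -74; the given cells sum to -49, so (3,4) = -25.
The remaining cell in column 1 is (4,1) = -74 − (-48) = -26.
From column 2, -74 − (-18 + (-20) + (-15)) gives (2,2) = -21.
From column 3, -74 − (-22 + (-17) + (-16)) gives (4,3) = -19.
Main diagonal must total -74; the given cells sum to -60, so (4,4) = -14.
Using row 2: -12 + (-21) + (-17) + ? → (2,4) = -74 − (-50) = -24.

-24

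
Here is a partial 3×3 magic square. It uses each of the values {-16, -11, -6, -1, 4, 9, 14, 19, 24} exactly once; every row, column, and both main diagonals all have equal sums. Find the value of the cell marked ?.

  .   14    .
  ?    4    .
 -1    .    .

24

The 9 entries sum to 36, so each line sums to 36/3 = 12.
Column 2: 14 + 4 + ? = 12, so (3,2) = -6.
Anti-diagonal needs 12; the known cells sum to 3, so (1,3) = 9.
The remaining cell in row 1 is (1,1) = 12 − 23 = -11.
Using row 3: -1 + (-6) + ? → (3,3) = 12 − (-7) = 19.
Column 1 needs 12; the known cells sum to -12, so (2,1) = 24.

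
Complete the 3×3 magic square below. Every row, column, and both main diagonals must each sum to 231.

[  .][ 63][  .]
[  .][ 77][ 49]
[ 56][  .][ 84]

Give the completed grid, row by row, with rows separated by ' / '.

70 63 98 / 105 77 49 / 56 91 84

Row 2 must total 231; the given cells sum to 126, so (2,1) = 105.
Row 3 needs 231; the known cells sum to 140, so (3,2) = 91.
Column 1: 105 + 56 + ? = 231, so (1,1) = 70.
Column 3: 49 + 84 + ? = 231, so (1,3) = 98.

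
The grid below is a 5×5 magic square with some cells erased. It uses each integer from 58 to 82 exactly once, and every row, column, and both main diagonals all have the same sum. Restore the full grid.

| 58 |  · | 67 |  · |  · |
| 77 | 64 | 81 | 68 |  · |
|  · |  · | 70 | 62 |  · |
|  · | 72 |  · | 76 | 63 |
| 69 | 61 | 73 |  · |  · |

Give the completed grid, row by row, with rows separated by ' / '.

The entries are 58 through 82, which sum to 1750, so each line sums to 1750/5 = 350.
Using row 2: 77 + 64 + 81 + 68 + ? → (2,5) = 350 − 290 = 60.
Column 3 needs 350; the known cells sum to 291, so (4,3) = 59.
The remaining cell in main diagonal is (5,5) = 350 − 268 = 82.
Anti-diagonal: 68 + 70 + 72 + 69 + ? = 350, so (1,5) = 71.
Row 4 must total 350; the given cells sum to 270, so (4,1) = 80.
The remaining cell in row 5 is (5,4) = 350 − 285 = 65.
The remaining cell in column 1 is (3,1) = 350 − 284 = 66.
Column 4 must total 350; the given cells sum to 271, so (1,4) = 79.
Column 5: 71 + 60 + 63 + 82 + ? = 350, so (3,5) = 74.
From row 1, 350 − (58 + 67 + 79 + 71) gives (1,2) = 75.
Using row 3: 66 + 70 + 62 + 74 + ? → (3,2) = 350 − 272 = 78.

58 75 67 79 71 / 77 64 81 68 60 / 66 78 70 62 74 / 80 72 59 76 63 / 69 61 73 65 82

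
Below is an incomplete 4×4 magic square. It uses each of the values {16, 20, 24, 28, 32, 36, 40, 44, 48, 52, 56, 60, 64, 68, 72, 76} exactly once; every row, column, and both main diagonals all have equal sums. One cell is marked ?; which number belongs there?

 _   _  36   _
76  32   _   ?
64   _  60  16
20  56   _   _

The 16 entries sum to 736, so each line sums to 736/4 = 184.
Row 3 needs 184; the known cells sum to 140, so (3,2) = 44.
Column 1 needs 184; the known cells sum to 160, so (1,1) = 24.
From column 2, 184 − (32 + 44 + 56) gives (1,2) = 52.
Using main diagonal: 24 + 32 + 60 + ? → (4,4) = 184 − 116 = 68.
Row 1 must total 184; the given cells sum to 112, so (1,4) = 72.
Row 4 must total 184; the given cells sum to 144, so (4,3) = 40.
Using column 3: 36 + 60 + 40 + ? → (2,3) = 184 − 136 = 48.
Using column 4: 72 + 16 + 68 + ? → (2,4) = 184 − 156 = 28.

28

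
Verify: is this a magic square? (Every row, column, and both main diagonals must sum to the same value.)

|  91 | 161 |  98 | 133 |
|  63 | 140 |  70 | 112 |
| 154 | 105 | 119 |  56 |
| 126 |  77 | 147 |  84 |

No — column 2 sums to 483 but anti-diagonal sums to 434.

Row 1: 91 + 161 + 98 + 133 = 483.
Row 2: 63 + 140 + 70 + 112 = 385.
Row 3: 154 + 105 + 119 + 56 = 434.
Row 4: 126 + 77 + 147 + 84 = 434.
Column 1: 91 + 63 + 154 + 126 = 434.
Column 2: 161 + 140 + 105 + 77 = 483.
Column 3: 98 + 70 + 119 + 147 = 434.
Column 4: 133 + 112 + 56 + 84 = 385.
Main diagonal: 91 + 140 + 119 + 84 = 434.
Anti-diagonal: 133 + 70 + 105 + 126 = 434.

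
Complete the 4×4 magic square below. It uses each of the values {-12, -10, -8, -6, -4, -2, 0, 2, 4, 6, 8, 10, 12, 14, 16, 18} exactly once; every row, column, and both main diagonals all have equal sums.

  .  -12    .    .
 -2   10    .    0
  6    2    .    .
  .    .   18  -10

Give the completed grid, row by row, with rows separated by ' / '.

16 -12 -6 14 / -2 10 4 0 / 6 2 -4 8 / -8 12 18 -10

The 16 entries sum to 48, so each line sums to 48/4 = 12.
Row 2 must total 12; the given cells sum to 8, so (2,3) = 4.
Using column 2: -12 + 10 + 2 + ? → (4,2) = 12 − 0 = 12.
Row 4 needs 12; the known cells sum to 20, so (4,1) = -8.
Using column 1: -2 + 6 + (-8) + ? → (1,1) = 12 − (-4) = 16.
From main diagonal, 12 − (16 + 10 + (-10)) gives (3,3) = -4.
From anti-diagonal, 12 − (4 + 2 + (-8)) gives (1,4) = 14.
Row 1 needs 12; the known cells sum to 18, so (1,3) = -6.
Row 3 must total 12; the given cells sum to 4, so (3,4) = 8.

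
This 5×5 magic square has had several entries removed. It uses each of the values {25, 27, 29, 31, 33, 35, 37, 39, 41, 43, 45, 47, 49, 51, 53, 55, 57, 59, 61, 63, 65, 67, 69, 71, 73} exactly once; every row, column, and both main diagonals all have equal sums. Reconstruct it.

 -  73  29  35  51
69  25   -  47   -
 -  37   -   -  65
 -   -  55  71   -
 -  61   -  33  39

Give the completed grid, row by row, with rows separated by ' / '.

57 73 29 35 51 / 69 25 41 47 63 / 31 37 53 59 65 / 43 49 55 71 27 / 45 61 67 33 39

The 25 entries sum to 1225, so each line sums to 1225/5 = 245.
From row 1, 245 − (73 + 29 + 35 + 51) gives (1,1) = 57.
Column 2 must total 245; the given cells sum to 196, so (4,2) = 49.
Column 4: 35 + 47 + 71 + 33 + ? = 245, so (3,4) = 59.
Using main diagonal: 57 + 25 + 71 + 39 + ? → (3,3) = 245 − 192 = 53.
Anti-diagonal needs 245; the known cells sum to 200, so (5,1) = 45.
Row 3 must total 245; the given cells sum to 214, so (3,1) = 31.
Using row 5: 45 + 61 + 33 + 39 + ? → (5,3) = 245 − 178 = 67.
Using column 1: 57 + 69 + 31 + 45 + ? → (4,1) = 245 − 202 = 43.
Using column 3: 29 + 53 + 55 + 67 + ? → (2,3) = 245 − 204 = 41.
Using row 2: 69 + 25 + 41 + 47 + ? → (2,5) = 245 − 182 = 63.
Row 4 must total 245; the given cells sum to 218, so (4,5) = 27.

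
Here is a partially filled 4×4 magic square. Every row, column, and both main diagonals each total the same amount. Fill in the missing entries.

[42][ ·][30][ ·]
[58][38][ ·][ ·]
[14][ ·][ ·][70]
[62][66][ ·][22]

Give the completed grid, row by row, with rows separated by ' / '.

Column 1 is already complete: 42 + 58 + 14 + 62 = 176, so that is the magic constant.
Row 4: 62 + 66 + 22 + ? = 176, so (4,3) = 26.
From main diagonal, 176 − (42 + 38 + 22) gives (3,3) = 74.
Using row 3: 14 + 74 + 70 + ? → (3,2) = 176 − 158 = 18.
From column 2, 176 − (38 + 18 + 66) gives (1,2) = 54.
Column 3: 30 + 74 + 26 + ? = 176, so (2,3) = 46.
Using anti-diagonal: 46 + 18 + 62 + ? → (1,4) = 176 − 126 = 50.
From row 2, 176 − (58 + 38 + 46) gives (2,4) = 34.

42 54 30 50 / 58 38 46 34 / 14 18 74 70 / 62 66 26 22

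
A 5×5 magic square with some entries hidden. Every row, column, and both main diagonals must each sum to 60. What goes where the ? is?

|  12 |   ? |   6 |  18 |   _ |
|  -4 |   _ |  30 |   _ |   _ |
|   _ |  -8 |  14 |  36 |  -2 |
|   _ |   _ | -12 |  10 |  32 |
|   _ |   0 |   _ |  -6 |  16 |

34

From row 3, 60 − (-8 + 14 + 36 + (-2)) gives (3,1) = 20.
Column 3: 6 + 30 + 14 + (-12) + ? = 60, so (5,3) = 22.
The remaining cell in column 4 is (2,4) = 60 − 58 = 2.
Main diagonal must total 60; the given cells sum to 52, so (2,2) = 8.
From row 2, 60 − (-4 + 8 + 30 + 2) gives (2,5) = 24.
Row 5 needs 60; the known cells sum to 32, so (5,1) = 28.
From column 1, 60 − (12 + (-4) + 20 + 28) gives (4,1) = 4.
From column 5, 60 − (24 + (-2) + 32 + 16) gives (1,5) = -10.
Anti-diagonal must total 60; the given cells sum to 34, so (4,2) = 26.
Row 1 needs 60; the known cells sum to 26, so (1,2) = 34.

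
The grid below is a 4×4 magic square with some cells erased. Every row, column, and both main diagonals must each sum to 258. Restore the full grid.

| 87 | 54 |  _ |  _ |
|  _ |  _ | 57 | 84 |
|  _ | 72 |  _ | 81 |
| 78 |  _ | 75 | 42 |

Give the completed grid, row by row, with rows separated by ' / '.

Using row 4: 78 + 75 + 42 + ? → (4,2) = 258 − 195 = 63.
The remaining cell in column 2 is (2,2) = 258 − 189 = 69.
From column 4, 258 − (84 + 81 + 42) gives (1,4) = 51.
Main diagonal must total 258; the given cells sum to 198, so (3,3) = 60.
Row 1: 87 + 54 + 51 + ? = 258, so (1,3) = 66.
From row 2, 258 − (69 + 57 + 84) gives (2,1) = 48.
Row 3 must total 258; the given cells sum to 213, so (3,1) = 45.

87 54 66 51 / 48 69 57 84 / 45 72 60 81 / 78 63 75 42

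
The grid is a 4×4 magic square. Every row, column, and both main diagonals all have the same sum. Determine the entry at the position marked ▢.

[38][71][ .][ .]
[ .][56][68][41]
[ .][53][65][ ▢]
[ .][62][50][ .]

Column 2 is complete and sums to 242; that is the magic constant.
Row 2 needs 242; the known cells sum to 165, so (2,1) = 77.
Column 3 must total 242; the given cells sum to 183, so (1,3) = 59.
Main diagonal must total 242; the given cells sum to 159, so (4,4) = 83.
The remaining cell in row 1 is (1,4) = 242 − 168 = 74.
From row 4, 242 − (62 + 50 + 83) gives (4,1) = 47.
Using column 1: 38 + 77 + 47 + ? → (3,1) = 242 − 162 = 80.
The remaining cell in column 4 is (3,4) = 242 − 198 = 44.

44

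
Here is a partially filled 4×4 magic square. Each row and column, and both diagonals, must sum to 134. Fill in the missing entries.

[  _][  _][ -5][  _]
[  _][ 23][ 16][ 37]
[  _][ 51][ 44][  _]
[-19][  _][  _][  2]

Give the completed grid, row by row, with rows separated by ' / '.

From row 2, 134 − (23 + 16 + 37) gives (2,1) = 58.
The remaining cell in column 3 is (4,3) = 134 − 55 = 79.
Main diagonal needs 134; the known cells sum to 69, so (1,1) = 65.
Anti-diagonal must total 134; the given cells sum to 48, so (1,4) = 86.
Row 1 needs 134; the known cells sum to 146, so (1,2) = -12.
Row 4 must total 134; the given cells sum to 62, so (4,2) = 72.
The remaining cell in column 1 is (3,1) = 134 − 104 = 30.
Column 4 needs 134; the known cells sum to 125, so (3,4) = 9.

65 -12 -5 86 / 58 23 16 37 / 30 51 44 9 / -19 72 79 2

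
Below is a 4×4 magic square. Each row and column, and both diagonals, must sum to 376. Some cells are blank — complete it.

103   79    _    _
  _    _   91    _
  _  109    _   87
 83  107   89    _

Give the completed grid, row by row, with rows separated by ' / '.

Row 4: 83 + 107 + 89 + ? = 376, so (4,4) = 97.
Column 2 needs 376; the known cells sum to 295, so (2,2) = 81.
Main diagonal: 103 + 81 + 97 + ? = 376, so (3,3) = 95.
Anti-diagonal needs 376; the known cells sum to 283, so (1,4) = 93.
The remaining cell in row 1 is (1,3) = 376 − 275 = 101.
Row 3 must total 376; the given cells sum to 291, so (3,1) = 85.
The remaining cell in column 1 is (2,1) = 376 − 271 = 105.
The remaining cell in column 4 is (2,4) = 376 − 277 = 99.

103 79 101 93 / 105 81 91 99 / 85 109 95 87 / 83 107 89 97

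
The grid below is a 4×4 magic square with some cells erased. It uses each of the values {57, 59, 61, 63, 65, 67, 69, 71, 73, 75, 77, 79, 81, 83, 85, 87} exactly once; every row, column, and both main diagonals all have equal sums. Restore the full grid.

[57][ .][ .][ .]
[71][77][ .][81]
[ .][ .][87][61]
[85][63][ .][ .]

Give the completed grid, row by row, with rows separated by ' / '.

The 16 entries sum to 1152, so each line sums to 1152/4 = 288.
Using row 2: 71 + 77 + 81 + ? → (2,3) = 288 − 229 = 59.
Column 1: 57 + 71 + 85 + ? = 288, so (3,1) = 75.
Main diagonal: 57 + 77 + 87 + ? = 288, so (4,4) = 67.
The remaining cell in row 3 is (3,2) = 288 − 223 = 65.
The remaining cell in row 4 is (4,3) = 288 − 215 = 73.
Column 2 must total 288; the given cells sum to 205, so (1,2) = 83.
Column 3 must total 288; the given cells sum to 219, so (1,3) = 69.
Using column 4: 81 + 61 + 67 + ? → (1,4) = 288 − 209 = 79.

57 83 69 79 / 71 77 59 81 / 75 65 87 61 / 85 63 73 67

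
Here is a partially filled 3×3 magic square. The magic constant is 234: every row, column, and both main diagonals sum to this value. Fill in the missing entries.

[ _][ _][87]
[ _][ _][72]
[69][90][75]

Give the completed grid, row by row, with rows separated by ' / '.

From anti-diagonal, 234 − (87 + 69) gives (2,2) = 78.
The remaining cell in row 2 is (2,1) = 234 − 150 = 84.
From column 1, 234 − (84 + 69) gives (1,1) = 81.
Column 2 must total 234; the given cells sum to 168, so (1,2) = 66.

81 66 87 / 84 78 72 / 69 90 75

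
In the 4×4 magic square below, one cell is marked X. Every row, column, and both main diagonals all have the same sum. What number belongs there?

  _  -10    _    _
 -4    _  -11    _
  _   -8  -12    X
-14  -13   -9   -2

Row 4 is complete and sums to -38; that is the magic constant.
Using column 2: -10 + (-8) + (-13) + ? → (2,2) = -38 − (-31) = -7.
Column 3 needs -38; the known cells sum to -32, so (1,3) = -6.
Main diagonal needs -38; the known cells sum to -21, so (1,1) = -17.
The remaining cell in anti-diagonal is (1,4) = -38 − (-33) = -5.
Row 2 must total -38; the given cells sum to -22, so (2,4) = -16.
From column 1, -38 − (-17 + (-4) + (-14)) gives (3,1) = -3.
Column 4 must total -38; the given cells sum to -23, so (3,4) = -15.

-15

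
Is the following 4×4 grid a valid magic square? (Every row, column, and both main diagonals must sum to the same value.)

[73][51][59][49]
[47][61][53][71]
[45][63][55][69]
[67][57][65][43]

Yes

Row 1: 73 + 51 + 59 + 49 = 232.
Row 2: 47 + 61 + 53 + 71 = 232.
Row 3: 45 + 63 + 55 + 69 = 232.
Row 4: 67 + 57 + 65 + 43 = 232.
Column 1: 73 + 47 + 45 + 67 = 232.
Column 2: 51 + 61 + 63 + 57 = 232.
Column 3: 59 + 53 + 55 + 65 = 232.
Column 4: 49 + 71 + 69 + 43 = 232.
Main diagonal: 73 + 61 + 55 + 43 = 232.
Anti-diagonal: 49 + 53 + 63 + 67 = 232.
All lines sum to 232.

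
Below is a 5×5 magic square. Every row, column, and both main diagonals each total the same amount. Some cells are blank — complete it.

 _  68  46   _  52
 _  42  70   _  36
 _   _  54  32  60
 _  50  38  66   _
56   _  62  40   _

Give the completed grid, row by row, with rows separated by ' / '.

30 68 46 74 52 / 64 42 70 58 36 / 48 76 54 32 60 / 72 50 38 66 44 / 56 34 62 40 78

Column 3 is already complete: 46 + 70 + 54 + 38 + 62 = 270, so that is the magic constant.
Anti-diagonal: 52 + 54 + 50 + 56 + ? = 270, so (2,4) = 58.
From row 2, 270 − (42 + 70 + 58 + 36) gives (2,1) = 64.
Column 4: 58 + 32 + 66 + 40 + ? = 270, so (1,4) = 74.
Row 1: 68 + 46 + 74 + 52 + ? = 270, so (1,1) = 30.
From main diagonal, 270 − (30 + 42 + 54 + 66) gives (5,5) = 78.
Row 5 needs 270; the known cells sum to 236, so (5,2) = 34.
Column 2 needs 270; the known cells sum to 194, so (3,2) = 76.
The remaining cell in column 5 is (4,5) = 270 − 226 = 44.
Row 3: 76 + 54 + 32 + 60 + ? = 270, so (3,1) = 48.
Row 4 must total 270; the given cells sum to 198, so (4,1) = 72.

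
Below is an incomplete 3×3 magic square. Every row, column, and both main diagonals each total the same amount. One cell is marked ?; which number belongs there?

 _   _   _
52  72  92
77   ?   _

82

Row 2 is complete and sums to 216; that is the magic constant.
From column 1, 216 − (52 + 77) gives (1,1) = 87.
Main diagonal: 87 + 72 + ? = 216, so (3,3) = 57.
From anti-diagonal, 216 − (72 + 77) gives (1,3) = 67.
Using row 1: 87 + 67 + ? → (1,2) = 216 − 154 = 62.
Row 3: 77 + 57 + ? = 216, so (3,2) = 82.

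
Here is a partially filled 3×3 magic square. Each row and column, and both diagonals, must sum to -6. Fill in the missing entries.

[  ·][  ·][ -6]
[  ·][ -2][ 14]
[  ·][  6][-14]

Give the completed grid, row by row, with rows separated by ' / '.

10 -10 -6 / -18 -2 14 / 2 6 -14

Using row 2: -2 + 14 + ? → (2,1) = -6 − 12 = -18.
Row 3 must total -6; the given cells sum to -8, so (3,1) = 2.
Column 1: -18 + 2 + ? = -6, so (1,1) = 10.
Column 2: -2 + 6 + ? = -6, so (1,2) = -10.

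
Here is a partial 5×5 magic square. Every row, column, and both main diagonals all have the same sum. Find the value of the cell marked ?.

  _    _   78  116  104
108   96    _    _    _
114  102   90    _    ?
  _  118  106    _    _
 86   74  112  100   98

76

Row 5 is complete and sums to 470; that is the magic constant.
The remaining cell in column 2 is (1,2) = 470 − 390 = 80.
The remaining cell in column 3 is (2,3) = 470 − 386 = 84.
The remaining cell in anti-diagonal is (2,4) = 470 − 398 = 72.
Row 1: 80 + 78 + 116 + 104 + ? = 470, so (1,1) = 92.
From row 2, 470 − (108 + 96 + 84 + 72) gives (2,5) = 110.
From column 1, 470 − (92 + 108 + 114 + 86) gives (4,1) = 70.
From main diagonal, 470 − (92 + 96 + 90 + 98) gives (4,4) = 94.
Row 4 must total 470; the given cells sum to 388, so (4,5) = 82.
The remaining cell in column 4 is (3,4) = 470 − 382 = 88.
Column 5 must total 470; the given cells sum to 394, so (3,5) = 76.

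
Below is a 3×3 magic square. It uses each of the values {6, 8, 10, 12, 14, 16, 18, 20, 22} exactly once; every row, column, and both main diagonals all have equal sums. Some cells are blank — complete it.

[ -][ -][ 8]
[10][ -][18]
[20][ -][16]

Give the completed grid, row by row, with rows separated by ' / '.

The 9 entries sum to 126, so each line sums to 126/3 = 42.
Using row 2: 10 + 18 + ? → (2,2) = 42 − 28 = 14.
The remaining cell in row 3 is (3,2) = 42 − 36 = 6.
Column 1 must total 42; the given cells sum to 30, so (1,1) = 12.
Using column 2: 14 + 6 + ? → (1,2) = 42 − 20 = 22.

12 22 8 / 10 14 18 / 20 6 16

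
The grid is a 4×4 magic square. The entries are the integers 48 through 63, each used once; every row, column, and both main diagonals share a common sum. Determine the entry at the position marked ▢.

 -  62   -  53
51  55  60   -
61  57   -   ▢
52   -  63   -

54

The entries are 48 through 63, which sum to 888, so each line sums to 888/4 = 222.
Row 2 needs 222; the known cells sum to 166, so (2,4) = 56.
The remaining cell in column 1 is (1,1) = 222 − 164 = 58.
From column 2, 222 − (62 + 55 + 57) gives (4,2) = 48.
Row 1: 58 + 62 + 53 + ? = 222, so (1,3) = 49.
Row 4: 52 + 48 + 63 + ? = 222, so (4,4) = 59.
The remaining cell in column 3 is (3,3) = 222 − 172 = 50.
Column 4: 53 + 56 + 59 + ? = 222, so (3,4) = 54.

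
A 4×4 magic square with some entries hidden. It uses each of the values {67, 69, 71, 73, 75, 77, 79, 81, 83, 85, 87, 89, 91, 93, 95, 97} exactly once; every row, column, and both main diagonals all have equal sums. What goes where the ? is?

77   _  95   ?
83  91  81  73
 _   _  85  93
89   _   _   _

87

The 16 entries sum to 1312, so each line sums to 1312/4 = 328.
Column 1 must total 328; the given cells sum to 249, so (3,1) = 79.
From column 3, 328 − (95 + 81 + 85) gives (4,3) = 67.
Main diagonal needs 328; the known cells sum to 253, so (4,4) = 75.
Using row 3: 79 + 85 + 93 + ? → (3,2) = 328 − 257 = 71.
Row 4 must total 328; the given cells sum to 231, so (4,2) = 97.
Column 2: 91 + 71 + 97 + ? = 328, so (1,2) = 69.
Column 4 needs 328; the known cells sum to 241, so (1,4) = 87.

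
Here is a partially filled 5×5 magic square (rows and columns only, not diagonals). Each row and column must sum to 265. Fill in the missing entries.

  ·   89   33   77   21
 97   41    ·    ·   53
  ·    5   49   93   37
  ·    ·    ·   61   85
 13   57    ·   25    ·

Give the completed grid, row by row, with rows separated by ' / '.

Using row 1: 89 + 33 + 77 + 21 + ? → (1,1) = 265 − 220 = 45.
The remaining cell in row 3 is (3,1) = 265 − 184 = 81.
Column 1: 45 + 97 + 81 + 13 + ? = 265, so (4,1) = 29.
Using column 2: 89 + 41 + 5 + 57 + ? → (4,2) = 265 − 192 = 73.
The remaining cell in column 4 is (2,4) = 265 − 256 = 9.
Column 5: 21 + 53 + 37 + 85 + ? = 265, so (5,5) = 69.
Row 2: 97 + 41 + 9 + 53 + ? = 265, so (2,3) = 65.
Row 4 needs 265; the known cells sum to 248, so (4,3) = 17.
Row 5: 13 + 57 + 25 + 69 + ? = 265, so (5,3) = 101.

45 89 33 77 21 / 97 41 65 9 53 / 81 5 49 93 37 / 29 73 17 61 85 / 13 57 101 25 69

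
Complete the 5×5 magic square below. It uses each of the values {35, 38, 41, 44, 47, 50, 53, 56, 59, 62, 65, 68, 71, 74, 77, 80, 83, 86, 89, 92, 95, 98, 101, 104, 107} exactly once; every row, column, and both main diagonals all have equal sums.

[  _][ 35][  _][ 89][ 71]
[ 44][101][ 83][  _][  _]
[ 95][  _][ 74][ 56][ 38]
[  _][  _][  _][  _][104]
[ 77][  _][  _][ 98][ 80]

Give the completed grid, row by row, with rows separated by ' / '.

The 25 entries sum to 1775, so each line sums to 1775/5 = 355.
Row 3: 95 + 74 + 56 + 38 + ? = 355, so (3,2) = 92.
Column 5 must total 355; the given cells sum to 293, so (2,5) = 62.
Using row 2: 44 + 101 + 83 + 62 + ? → (2,4) = 355 − 290 = 65.
Column 4 must total 355; the given cells sum to 308, so (4,4) = 47.
Main diagonal must total 355; the given cells sum to 302, so (1,1) = 53.
The remaining cell in anti-diagonal is (4,2) = 355 − 287 = 68.
Using row 1: 53 + 35 + 89 + 71 + ? → (1,3) = 355 − 248 = 107.
Column 1: 53 + 44 + 95 + 77 + ? = 355, so (4,1) = 86.
The remaining cell in column 2 is (5,2) = 355 − 296 = 59.
The remaining cell in row 4 is (4,3) = 355 − 305 = 50.
Row 5 needs 355; the known cells sum to 314, so (5,3) = 41.

53 35 107 89 71 / 44 101 83 65 62 / 95 92 74 56 38 / 86 68 50 47 104 / 77 59 41 98 80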